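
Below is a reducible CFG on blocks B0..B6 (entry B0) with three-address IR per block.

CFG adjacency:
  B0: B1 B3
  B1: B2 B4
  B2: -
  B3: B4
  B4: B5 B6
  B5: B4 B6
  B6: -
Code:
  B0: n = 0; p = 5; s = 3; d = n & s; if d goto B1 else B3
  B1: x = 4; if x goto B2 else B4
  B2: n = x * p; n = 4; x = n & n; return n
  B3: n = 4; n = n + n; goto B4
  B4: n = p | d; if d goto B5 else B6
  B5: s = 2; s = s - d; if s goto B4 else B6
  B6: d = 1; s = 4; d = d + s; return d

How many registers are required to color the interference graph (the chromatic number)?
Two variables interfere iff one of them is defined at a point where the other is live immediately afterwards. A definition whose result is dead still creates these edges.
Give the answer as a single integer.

Answer: 4

Working:
Block summaries:
  B0: def={d,n,p,s} ue=∅
  B1: def={x} ue=∅
  B2: def={n,x} ue={p,x}
  B3: def={n} ue=∅
  B4: def={n} ue={d,p}
  B5: def={s} ue={d}
  B6: def={d,s} ue=∅

Backward fixpoint:
  live B0: ∅→{d,p}
  live B1: {d,p}→{d,p,x}
  live B2: {p,x}→∅
  live B3: {d,p}→{d,p}
  live B4: {d,p}→{d,p}
  live B5: {d,p}→{d,p}
  live B6: ∅→∅

Interfere edges:
  d: {n,p,s,x}
  n: {d,p,s,x}
  p: {d,n,s,x}
  s: {d,n,p}
  x: {d,n,p}

Chromatic number:
  clique {d,n,p,s} ⇒ need ≥ 4
  4-colouring: r0={d}  r1={n}  r2={p}  r3={s,x}
  χ = 4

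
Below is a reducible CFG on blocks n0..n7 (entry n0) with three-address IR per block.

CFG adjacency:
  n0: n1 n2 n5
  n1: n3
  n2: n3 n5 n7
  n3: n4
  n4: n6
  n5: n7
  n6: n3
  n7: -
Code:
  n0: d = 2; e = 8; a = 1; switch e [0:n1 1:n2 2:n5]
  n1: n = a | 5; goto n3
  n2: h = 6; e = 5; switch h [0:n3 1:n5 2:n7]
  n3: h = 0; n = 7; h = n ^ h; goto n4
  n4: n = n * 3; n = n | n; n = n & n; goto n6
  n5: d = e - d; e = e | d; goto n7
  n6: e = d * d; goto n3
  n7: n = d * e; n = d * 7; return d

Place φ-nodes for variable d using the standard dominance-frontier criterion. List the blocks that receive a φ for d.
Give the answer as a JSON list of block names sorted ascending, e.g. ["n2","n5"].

idom tree: n1←n0 n2←n0 n3←n0 n4←n3 n5←n0 n6←n4 n7←n0
Join-block Dom:
  n3: preds {n1,n2,n6}: {n0,n1} ∩ {n0,n2} ∩ {n0,n3,n4,n6} = {n0}; idom=n0
  n5: preds {n0,n2}: {n0} ∩ {n0,n2} = {n0}; idom=n0
  n7: preds {n2,n5}: {n0,n2} ∩ {n0,n5} = {n0}; idom=n0

DF walk-up:
  join n3 pred n1: n1 stop@n0
  join n3 pred n2: n2 stop@n0
  join n3 pred n6: n6→n4→n3 stop@n0
  join n5 pred n0: · stop@n0
  join n5 pred n2: n2 stop@n0
  join n7 pred n2: n2 stop@n0
  join n7 pred n5: n5 stop@n0
  n0 → ∅
  n1 → {n3}
  n2 → {n3,n5,n7}
  n3 → {n3}
  n4 → {n3}
  n5 → {n7}
  n6 → {n3}
  n7 → ∅

φ for d: defs {n0,n5}
  DF⁺ = {n7}

Answer: ["n7"]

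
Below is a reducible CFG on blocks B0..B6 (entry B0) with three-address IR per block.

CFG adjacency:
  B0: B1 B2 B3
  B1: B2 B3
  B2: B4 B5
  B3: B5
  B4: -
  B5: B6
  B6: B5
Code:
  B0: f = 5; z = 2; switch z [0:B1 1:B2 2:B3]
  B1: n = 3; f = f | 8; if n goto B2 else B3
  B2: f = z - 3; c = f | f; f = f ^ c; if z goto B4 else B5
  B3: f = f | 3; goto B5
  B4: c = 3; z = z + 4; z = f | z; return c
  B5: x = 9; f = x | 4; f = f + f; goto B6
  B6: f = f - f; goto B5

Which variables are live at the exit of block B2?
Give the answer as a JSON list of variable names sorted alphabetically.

Per-block:
  B0 def {f,z} use ∅
  B1 def {f,n} use {f}
  B2 def {c,f} use {z}
  B3 def {f} use {f}
  B4 def {c,z} use {f,z}
  B5 def {f,x} use ∅
  B6 def {f} use {f}

Backward fixpoint:
  B0: in=∅ out={f,z}
  B1: in={f,z} out={f,z}
  B2: in={z} out={f,z}
  B3: in={f} out=∅
  B4: in={f,z} out=∅
  B5: in=∅ out={f}
  B6: in={f} out=∅

live-out(B2) = ["f", "z"]

Answer: ["f", "z"]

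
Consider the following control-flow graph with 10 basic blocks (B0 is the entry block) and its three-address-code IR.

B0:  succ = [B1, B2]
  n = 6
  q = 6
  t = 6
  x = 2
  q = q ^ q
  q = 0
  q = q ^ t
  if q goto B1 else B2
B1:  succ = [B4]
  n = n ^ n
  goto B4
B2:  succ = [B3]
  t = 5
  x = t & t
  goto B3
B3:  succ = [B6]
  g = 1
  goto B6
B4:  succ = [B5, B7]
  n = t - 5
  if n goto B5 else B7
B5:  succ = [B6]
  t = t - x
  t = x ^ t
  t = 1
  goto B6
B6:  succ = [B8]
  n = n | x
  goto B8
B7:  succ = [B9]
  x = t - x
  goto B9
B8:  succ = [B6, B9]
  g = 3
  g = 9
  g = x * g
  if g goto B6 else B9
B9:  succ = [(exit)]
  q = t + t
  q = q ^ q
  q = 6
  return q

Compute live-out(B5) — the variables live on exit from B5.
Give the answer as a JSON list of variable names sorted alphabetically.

Block summaries:
  B0 def {n,q,t,x} use ∅
  B1 def {n} use {n}
  B2 def {t,x} use ∅
  B3 def {g} use ∅
  B4 def {n} use {t}
  B5 def {t} use {t,x}
  B6 def {n} use {n,x}
  B7 def {x} use {t,x}
  B8 def {g} use {x}
  B9 def {q} use {t}

Liveness:
  B0 li=∅ lo={n,t,x}
  B1 li={n,t,x} lo={t,x}
  B2 li={n} lo={n,t,x}
  B3 li={n,t,x} lo={n,t,x}
  B4 li={t,x} lo={n,t,x}
  B5 li={n,t,x} lo={n,t,x}
  B6 li={n,t,x} lo={n,t,x}
  B7 li={t,x} lo={t}
  B8 li={n,t,x} lo={n,t,x}
  B9 li={t} lo=∅

live-out(B5) = ["n", "t", "x"]

Answer: ["n", "t", "x"]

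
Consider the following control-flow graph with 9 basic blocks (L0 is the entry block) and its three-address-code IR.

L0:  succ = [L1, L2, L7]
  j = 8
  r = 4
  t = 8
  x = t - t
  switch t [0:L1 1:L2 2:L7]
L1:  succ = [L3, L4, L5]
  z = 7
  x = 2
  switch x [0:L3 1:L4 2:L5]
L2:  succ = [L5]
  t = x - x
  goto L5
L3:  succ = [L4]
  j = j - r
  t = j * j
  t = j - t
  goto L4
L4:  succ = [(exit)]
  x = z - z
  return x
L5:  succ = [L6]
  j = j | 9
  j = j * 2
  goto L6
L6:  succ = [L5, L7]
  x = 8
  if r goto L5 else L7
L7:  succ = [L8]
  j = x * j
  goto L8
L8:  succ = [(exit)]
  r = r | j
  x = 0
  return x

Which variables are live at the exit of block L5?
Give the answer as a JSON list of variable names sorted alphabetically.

Answer: ["j", "r"]

Derivation:
def/use:
  L0: def={j,r,t,x} ue=∅
  L1: def={x,z} ue=∅
  L2: def={t} ue={x}
  L3: def={j,t} ue={j,r}
  L4: def={x} ue={z}
  L5: def={j} ue={j}
  L6: def={x} ue={r}
  L7: def={j} ue={j,x}
  L8: def={r,x} ue={j,r}

Backward fixpoint:
  live L0: ∅→{j,r,x}
  live L1: {j,r}→{j,r,z}
  live L2: {j,r,x}→{j,r}
  live L3: {j,r,z}→{z}
  live L4: {z}→∅
  live L5: {j,r}→{j,r}
  live L6: {j,r}→{j,r,x}
  live L7: {j,r,x}→{j,r}
  live L8: {j,r}→∅

live-out(L5) = ["j", "r"]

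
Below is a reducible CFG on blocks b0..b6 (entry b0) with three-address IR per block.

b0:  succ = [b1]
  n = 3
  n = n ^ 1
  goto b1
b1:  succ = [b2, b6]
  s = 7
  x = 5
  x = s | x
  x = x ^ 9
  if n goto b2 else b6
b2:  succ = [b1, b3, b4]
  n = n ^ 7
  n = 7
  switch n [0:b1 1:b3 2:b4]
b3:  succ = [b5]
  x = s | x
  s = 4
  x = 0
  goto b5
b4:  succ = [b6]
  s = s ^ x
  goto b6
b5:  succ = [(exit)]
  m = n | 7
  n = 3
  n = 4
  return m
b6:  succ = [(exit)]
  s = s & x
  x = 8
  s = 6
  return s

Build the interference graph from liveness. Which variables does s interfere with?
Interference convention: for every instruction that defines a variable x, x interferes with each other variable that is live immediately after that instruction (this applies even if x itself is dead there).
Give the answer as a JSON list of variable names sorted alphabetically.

Answer: ["n", "x"]

Working:
def/use:
  b0 def {n} use ∅
  b1 def {s,x} use {n}
  b2 def {n} use {n}
  b3 def {s,x} use {s,x}
  b4 def {s} use {s,x}
  b5 def {m,n} use {n}
  b6 def {s,x} use {s,x}

Live sets:
  b0 li=∅ lo={n}
  b1 li={n} lo={n,s,x}
  b2 li={n,s,x} lo={n,s,x}
  b3 li={n,s,x} lo={n}
  b4 li={s,x} lo={s,x}
  b5 li={n} lo=∅
  b6 li={s,x} lo=∅

Conflict graph:
  m — {n}
  n — {m,s,x}
  s — {n,x}
  x — {n,s}

N(s) = ["n", "x"]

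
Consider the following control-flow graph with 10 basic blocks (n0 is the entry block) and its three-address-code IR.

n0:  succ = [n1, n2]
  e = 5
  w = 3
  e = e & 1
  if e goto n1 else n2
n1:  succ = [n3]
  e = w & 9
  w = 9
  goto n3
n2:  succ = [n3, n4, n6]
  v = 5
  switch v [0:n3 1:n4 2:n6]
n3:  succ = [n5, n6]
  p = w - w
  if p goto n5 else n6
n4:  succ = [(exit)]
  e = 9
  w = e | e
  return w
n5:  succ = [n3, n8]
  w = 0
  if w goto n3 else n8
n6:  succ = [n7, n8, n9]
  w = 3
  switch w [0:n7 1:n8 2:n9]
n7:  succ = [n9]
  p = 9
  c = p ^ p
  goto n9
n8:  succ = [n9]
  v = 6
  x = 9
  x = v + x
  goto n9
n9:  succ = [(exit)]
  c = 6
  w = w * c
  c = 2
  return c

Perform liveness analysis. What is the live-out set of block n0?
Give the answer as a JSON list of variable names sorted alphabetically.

Answer: ["w"]

Derivation:
Block summaries:
  n0: {e,w} / ∅
  n1: {e,w} / {w}
  n2: {v} / ∅
  n3: {p} / {w}
  n4: {e,w} / ∅
  n5: {w} / ∅
  n6: {w} / ∅
  n7: {c,p} / ∅
  n8: {v,x} / ∅
  n9: {c,w} / {w}

Backward fixpoint:
  n0 li=∅ lo={w}
  n1 li={w} lo={w}
  n2 li={w} lo={w}
  n3 li={w} lo=∅
  n4 li=∅ lo=∅
  n5 li=∅ lo={w}
  n6 li=∅ lo={w}
  n7 li={w} lo={w}
  n8 li={w} lo={w}
  n9 li={w} lo=∅

live-out(n0) = ["w"]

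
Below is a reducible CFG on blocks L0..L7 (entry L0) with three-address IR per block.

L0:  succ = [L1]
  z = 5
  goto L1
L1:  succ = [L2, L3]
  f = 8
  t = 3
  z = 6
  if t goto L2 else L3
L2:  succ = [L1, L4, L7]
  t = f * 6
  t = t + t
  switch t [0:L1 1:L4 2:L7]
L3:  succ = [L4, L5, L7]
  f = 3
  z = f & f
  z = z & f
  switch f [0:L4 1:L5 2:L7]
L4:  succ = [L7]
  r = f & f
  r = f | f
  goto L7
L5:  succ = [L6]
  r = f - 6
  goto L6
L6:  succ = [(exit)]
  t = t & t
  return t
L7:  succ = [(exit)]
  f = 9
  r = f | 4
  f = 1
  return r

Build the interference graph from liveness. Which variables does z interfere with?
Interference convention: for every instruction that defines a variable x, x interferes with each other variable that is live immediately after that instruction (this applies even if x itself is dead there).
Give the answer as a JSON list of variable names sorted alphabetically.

Answer: ["f", "t"]

Derivation:
def/use:
  L0: {z} / ∅
  L1: {f,t,z} / ∅
  L2: {t} / {f}
  L3: {f,z} / ∅
  L4: {r} / {f}
  L5: {r} / {f}
  L6: {t} / {t}
  L7: {f,r} / ∅

Live sets:
  L0 li=∅ lo=∅
  L1 li=∅ lo={f,t}
  L2 li={f} lo={f}
  L3 li={t} lo={f,t}
  L4 li={f} lo=∅
  L5 li={f,t} lo={t}
  L6 li={t} lo=∅
  L7 li=∅ lo=∅

Interference:
  f↔{r,t,z}
  r↔{f,t}
  t↔{f,r,z}
  z↔{f,t}

N(z) = ["f", "t"]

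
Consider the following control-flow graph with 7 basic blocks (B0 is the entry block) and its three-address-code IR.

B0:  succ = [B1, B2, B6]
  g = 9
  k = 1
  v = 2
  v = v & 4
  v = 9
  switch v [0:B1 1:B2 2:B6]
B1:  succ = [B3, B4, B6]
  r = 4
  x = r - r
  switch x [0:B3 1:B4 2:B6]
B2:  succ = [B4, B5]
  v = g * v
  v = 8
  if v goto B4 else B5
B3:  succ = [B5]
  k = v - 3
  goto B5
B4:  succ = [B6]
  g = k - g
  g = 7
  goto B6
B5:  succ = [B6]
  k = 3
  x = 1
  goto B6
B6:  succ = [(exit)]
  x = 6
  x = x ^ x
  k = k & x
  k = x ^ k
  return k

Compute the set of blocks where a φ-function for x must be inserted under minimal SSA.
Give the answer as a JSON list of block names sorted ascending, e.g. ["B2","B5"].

Answer: ["B4", "B5", "B6"]

Analysis:
idom tree: B1←B0 B2←B0 B3←B1 B4←B0 B5←B0 B6←B0
Dom∩ at merges:
  B4: preds {B1,B2}: {B0,B1} ∩ {B0,B2} = {B0}; idom=B0
  B5: preds {B2,B3}: {B0,B2} ∩ {B0,B1,B3} = {B0}; idom=B0
  B6: preds {B0,B1,B4,B5}: {B0} ∩ {B0,B1} ∩ {B0,B4} ∩ {B0,B5} = {B0}; idom=B0

DF derivation:
  B4←B1: walk B1 to B0
  B4←B2: walk B2 to B0
  B5←B2: walk B2 to B0
  B5←B3: walk B3→B1 to B0
  B6←B0: walk · to B0
  B6←B1: walk B1 to B0
  B6←B4: walk B4 to B0
  B6←B5: walk B5 to B0
  B0 → ∅
  B1 → {B4,B5,B6}
  B2 → {B4,B5}
  B3 → {B5}
  B4 → {B6}
  B5 → {B6}
  B6 → ∅

φ for x: defs {B1,B5,B6}
  DF⁺ = {B4,B5,B6}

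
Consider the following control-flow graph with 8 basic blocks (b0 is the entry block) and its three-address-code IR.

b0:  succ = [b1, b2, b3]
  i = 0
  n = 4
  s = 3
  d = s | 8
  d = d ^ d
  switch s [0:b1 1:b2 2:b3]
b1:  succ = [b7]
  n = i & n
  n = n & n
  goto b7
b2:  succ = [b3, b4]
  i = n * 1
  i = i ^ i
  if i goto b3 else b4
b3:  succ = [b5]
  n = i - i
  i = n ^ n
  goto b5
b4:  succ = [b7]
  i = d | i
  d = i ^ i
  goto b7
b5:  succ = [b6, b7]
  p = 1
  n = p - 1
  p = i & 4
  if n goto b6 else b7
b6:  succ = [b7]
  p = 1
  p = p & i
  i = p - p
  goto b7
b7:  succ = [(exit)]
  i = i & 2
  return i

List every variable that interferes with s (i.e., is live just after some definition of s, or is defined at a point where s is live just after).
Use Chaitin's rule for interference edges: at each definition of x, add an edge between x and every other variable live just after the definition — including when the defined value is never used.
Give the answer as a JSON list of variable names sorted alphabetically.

Per-block:
  b0 def {d,i,n,s} use ∅
  b1 def {n} use {i,n}
  b2 def {i} use {n}
  b3 def {i,n} use {i}
  b4 def {d,i} use {d,i}
  b5 def {n,p} use {i}
  b6 def {i,p} use {i}
  b7 def {i} use {i}

Backward fixpoint:
  live b0: ∅→{d,i,n}
  live b1: {i,n}→{i}
  live b2: {d,n}→{d,i}
  live b3: {i}→{i}
  live b4: {d,i}→{i}
  live b5: {i}→{i}
  live b6: {i}→{i}
  live b7: {i}→∅

Conflict graph:
  d↔{i,n,s}
  i↔{d,n,p,s}
  n↔{d,i,p,s}
  p↔{i,n}
  s↔{d,i,n}

N(s) = ["d", "i", "n"]

Answer: ["d", "i", "n"]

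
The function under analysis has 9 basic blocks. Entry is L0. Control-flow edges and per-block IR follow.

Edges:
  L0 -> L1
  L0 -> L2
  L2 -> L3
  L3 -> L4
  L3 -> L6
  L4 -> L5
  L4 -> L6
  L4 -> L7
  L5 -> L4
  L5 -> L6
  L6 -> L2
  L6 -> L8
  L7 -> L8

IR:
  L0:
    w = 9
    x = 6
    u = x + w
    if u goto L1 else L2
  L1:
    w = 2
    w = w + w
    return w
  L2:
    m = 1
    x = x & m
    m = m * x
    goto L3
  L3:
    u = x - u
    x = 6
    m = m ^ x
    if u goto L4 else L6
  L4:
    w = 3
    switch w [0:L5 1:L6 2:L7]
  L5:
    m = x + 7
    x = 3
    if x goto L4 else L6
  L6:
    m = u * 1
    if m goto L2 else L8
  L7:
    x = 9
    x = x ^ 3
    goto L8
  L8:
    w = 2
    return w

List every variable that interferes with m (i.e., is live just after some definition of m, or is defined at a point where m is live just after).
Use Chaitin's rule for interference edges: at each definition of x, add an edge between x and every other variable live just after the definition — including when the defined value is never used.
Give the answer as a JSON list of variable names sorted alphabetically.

Answer: ["u", "x"]

Working:
Block summaries:
  L0 def {u,w,x} use ∅
  L1 def {w} use ∅
  L2 def {m,x} use {x}
  L3 def {m,u,x} use {m,u,x}
  L4 def {w} use ∅
  L5 def {m,x} use {x}
  L6 def {m} use {u}
  L7 def {x} use ∅
  L8 def {w} use ∅

Live sets:
  L0 li=∅ lo={u,x}
  L1 li=∅ lo=∅
  L2 li={u,x} lo={m,u,x}
  L3 li={m,u,x} lo={u,x}
  L4 li={u,x} lo={u,x}
  L5 li={u,x} lo={u,x}
  L6 li={u,x} lo={u,x}
  L7 li=∅ lo=∅
  L8 li=∅ lo=∅

Interfere edges:
  m↔{u,x}
  u↔{m,w,x}
  w↔{u,x}
  x↔{m,u,w}

N(m) = ["u", "x"]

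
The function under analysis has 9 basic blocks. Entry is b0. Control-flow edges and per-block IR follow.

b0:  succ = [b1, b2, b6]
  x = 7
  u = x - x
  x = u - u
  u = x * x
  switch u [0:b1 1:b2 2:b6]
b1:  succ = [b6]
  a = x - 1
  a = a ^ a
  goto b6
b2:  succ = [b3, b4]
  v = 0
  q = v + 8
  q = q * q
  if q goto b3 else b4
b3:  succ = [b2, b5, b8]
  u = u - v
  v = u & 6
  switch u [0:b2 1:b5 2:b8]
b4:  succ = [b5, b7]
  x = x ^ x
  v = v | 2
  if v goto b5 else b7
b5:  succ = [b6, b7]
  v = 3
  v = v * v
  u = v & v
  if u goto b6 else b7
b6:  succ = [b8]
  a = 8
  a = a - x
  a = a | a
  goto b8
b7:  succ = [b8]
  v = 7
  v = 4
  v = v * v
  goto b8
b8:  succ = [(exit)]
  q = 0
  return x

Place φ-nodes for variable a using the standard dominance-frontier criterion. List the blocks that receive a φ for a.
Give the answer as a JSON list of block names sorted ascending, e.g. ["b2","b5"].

idom tree: b1←b0 b2←b0 b3←b2 b4←b2 b5←b2 b6←b0 b7←b2 b8←b0
Join-block Dom:
  b2: preds {b0,b3}: {b0} ∩ {b0,b2,b3} = {b0}; idom=b0
  b5: preds {b3,b4}: {b0,b2,b3} ∩ {b0,b2,b4} = {b0,b2}; idom=b2
  b6: preds {b0,b1,b5}: {b0} ∩ {b0,b1} ∩ {b0,b2,b5} = {b0}; idom=b0
  b7: preds {b4,b5}: {b0,b2,b4} ∩ {b0,b2,b5} = {b0,b2}; idom=b2
  b8: preds {b3,b6,b7}: {b0,b2,b3} ∩ {b0,b6} ∩ {b0,b2,b7} = {b0}; idom=b0

Frontier:
  join b2 pred b0: · stop@b0
  join b2 pred b3: b3→b2 stop@b0
  join b5 pred b3: b3 stop@b2
  join b5 pred b4: b4 stop@b2
  join b6 pred b0: · stop@b0
  join b6 pred b1: b1 stop@b0
  join b6 pred b5: b5→b2 stop@b0
  join b7 pred b4: b4 stop@b2
  join b7 pred b5: b5 stop@b2
  join b8 pred b3: b3→b2 stop@b0
  join b8 pred b6: b6 stop@b0
  join b8 pred b7: b7→b2 stop@b0
  DF(b0)=∅
  DF(b1)={b6}
  DF(b2)={b2,b6,b8}
  DF(b3)={b2,b5,b8}
  DF(b4)={b5,b7}
  DF(b5)={b6,b7}
  DF(b6)={b8}
  DF(b7)={b8}
  DF(b8)=∅

φ for a: defs {b1,b6}
  DF⁺ = {b6,b8}

Answer: ["b6", "b8"]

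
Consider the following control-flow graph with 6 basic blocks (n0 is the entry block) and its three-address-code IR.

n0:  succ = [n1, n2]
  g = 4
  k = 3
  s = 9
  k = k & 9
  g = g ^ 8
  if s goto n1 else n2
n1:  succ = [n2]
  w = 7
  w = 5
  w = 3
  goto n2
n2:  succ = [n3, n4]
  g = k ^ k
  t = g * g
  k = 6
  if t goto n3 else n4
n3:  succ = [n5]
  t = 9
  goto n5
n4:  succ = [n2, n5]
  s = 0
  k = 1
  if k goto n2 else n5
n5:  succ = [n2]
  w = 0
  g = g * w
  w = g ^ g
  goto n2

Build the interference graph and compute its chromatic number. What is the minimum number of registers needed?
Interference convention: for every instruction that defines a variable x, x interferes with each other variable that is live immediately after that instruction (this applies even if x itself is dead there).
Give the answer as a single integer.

def/use:
  n0: {g,k,s} / ∅
  n1: {w} / ∅
  n2: {g,k,t} / {k}
  n3: {t} / ∅
  n4: {k,s} / ∅
  n5: {g,w} / {g}

Live sets:
  live n0: ∅→{k}
  live n1: {k}→{k}
  live n2: {k}→{g,k}
  live n3: {g,k}→{g,k}
  live n4: {g}→{g,k}
  live n5: {g,k}→{k}

Conflict graph:
  g — {k,s,t,w}
  k — {g,s,t,w}
  s — {g,k}
  t — {g,k}
  w — {g,k}

Colouring:
  clique {g,k,s} ⇒ need ≥ 3
  3-colouring: R0={g}  R1={k}  R2={s,t,w}
  χ = 3

Answer: 3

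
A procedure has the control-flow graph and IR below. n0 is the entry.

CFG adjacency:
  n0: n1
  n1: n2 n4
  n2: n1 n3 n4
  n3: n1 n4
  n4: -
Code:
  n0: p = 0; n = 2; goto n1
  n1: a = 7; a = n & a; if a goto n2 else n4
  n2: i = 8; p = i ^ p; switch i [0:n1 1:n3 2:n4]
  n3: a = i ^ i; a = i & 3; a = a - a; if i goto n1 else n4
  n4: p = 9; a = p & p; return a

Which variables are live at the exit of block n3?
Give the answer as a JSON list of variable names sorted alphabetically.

def/use:
  n0: {n,p} / ∅
  n1: {a} / {n}
  n2: {i,p} / {p}
  n3: {a} / {i}
  n4: {a,p} / ∅

Backward fixpoint:
  n0 li=∅ lo={n,p}
  n1 li={n,p} lo={n,p}
  n2 li={n,p} lo={i,n,p}
  n3 li={i,n,p} lo={n,p}
  n4 li=∅ lo=∅

live-out(n3) = ["n", "p"]

Answer: ["n", "p"]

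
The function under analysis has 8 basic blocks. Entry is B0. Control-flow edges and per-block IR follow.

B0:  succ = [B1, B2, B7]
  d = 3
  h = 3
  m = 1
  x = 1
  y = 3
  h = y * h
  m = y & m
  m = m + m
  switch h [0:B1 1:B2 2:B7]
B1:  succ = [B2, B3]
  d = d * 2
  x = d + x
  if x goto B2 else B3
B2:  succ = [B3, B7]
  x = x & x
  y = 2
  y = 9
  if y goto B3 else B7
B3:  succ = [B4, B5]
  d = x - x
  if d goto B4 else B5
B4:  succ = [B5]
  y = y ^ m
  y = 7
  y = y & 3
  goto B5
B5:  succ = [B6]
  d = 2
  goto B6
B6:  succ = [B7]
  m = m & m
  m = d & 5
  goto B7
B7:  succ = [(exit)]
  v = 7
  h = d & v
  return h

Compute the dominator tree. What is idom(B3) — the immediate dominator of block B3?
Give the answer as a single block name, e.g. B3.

Answer: B0

Working:
idom tree: B1←B0 B2←B0 B3←B0 B4←B3 B5←B3 B6←B5 B7←B0
Dom∩ at merges:
  B2: preds {B0,B1}: {B0} ∩ {B0,B1} = {B0}; idom=B0
  B3: preds {B1,B2}: {B0,B1} ∩ {B0,B2} = {B0}; idom=B0
  B5: preds {B3,B4}: {B0,B3} ∩ {B0,B3,B4} = {B0,B3}; idom=B3
  B7: preds {B0,B2,B6}: {B0} ∩ {B0,B2} ∩ {B0,B3,B5,B6} = {B0}; idom=B0

idom(B3) = B0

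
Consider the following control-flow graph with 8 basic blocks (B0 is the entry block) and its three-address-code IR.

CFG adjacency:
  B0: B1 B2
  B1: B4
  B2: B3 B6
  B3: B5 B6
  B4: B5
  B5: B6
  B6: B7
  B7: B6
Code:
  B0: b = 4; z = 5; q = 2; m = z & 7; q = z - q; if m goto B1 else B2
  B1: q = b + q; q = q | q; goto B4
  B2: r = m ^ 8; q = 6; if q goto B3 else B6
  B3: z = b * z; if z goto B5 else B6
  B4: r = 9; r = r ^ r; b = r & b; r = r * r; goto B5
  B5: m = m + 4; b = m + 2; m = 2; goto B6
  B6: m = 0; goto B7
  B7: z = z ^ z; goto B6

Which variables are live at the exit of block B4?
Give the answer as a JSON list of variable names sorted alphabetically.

Block summaries:
  B0 def {b,m,q,z} use ∅
  B1 def {q} use {b,q}
  B2 def {q,r} use {m}
  B3 def {z} use {b,z}
  B4 def {b,r} use {b}
  B5 def {b,m} use {m}
  B6 def {m} use ∅
  B7 def {z} use {z}

Live sets:
  B0 li=∅ lo={b,m,q,z}
  B1 li={b,m,q,z} lo={b,m,z}
  B2 li={b,m,z} lo={b,m,z}
  B3 li={b,m,z} lo={m,z}
  B4 li={b,m,z} lo={m,z}
  B5 li={m,z} lo={z}
  B6 li={z} lo={z}
  B7 li={z} lo={z}

live-out(B4) = ["m", "z"]

Answer: ["m", "z"]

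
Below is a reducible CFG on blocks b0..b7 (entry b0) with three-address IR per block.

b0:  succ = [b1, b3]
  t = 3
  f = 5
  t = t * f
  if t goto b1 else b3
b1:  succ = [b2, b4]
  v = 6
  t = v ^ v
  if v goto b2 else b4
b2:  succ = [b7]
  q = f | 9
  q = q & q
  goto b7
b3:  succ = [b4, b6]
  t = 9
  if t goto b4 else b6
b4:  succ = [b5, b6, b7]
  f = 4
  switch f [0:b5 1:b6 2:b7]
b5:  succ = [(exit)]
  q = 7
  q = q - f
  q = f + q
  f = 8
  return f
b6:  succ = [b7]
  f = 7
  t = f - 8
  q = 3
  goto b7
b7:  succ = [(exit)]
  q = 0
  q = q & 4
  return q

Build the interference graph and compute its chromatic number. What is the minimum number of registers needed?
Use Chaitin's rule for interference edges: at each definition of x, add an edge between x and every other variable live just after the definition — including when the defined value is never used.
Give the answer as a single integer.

Answer: 3

Working:
Per-block:
  b0: {f,t} / ∅
  b1: {t,v} / ∅
  b2: {q} / {f}
  b3: {t} / ∅
  b4: {f} / ∅
  b5: {f,q} / {f}
  b6: {f,q,t} / ∅
  b7: {q} / ∅

Liveness:
  b0: in=∅ out={f}
  b1: in={f} out={f}
  b2: in={f} out=∅
  b3: in=∅ out=∅
  b4: in=∅ out={f}
  b5: in={f} out=∅
  b6: in=∅ out=∅
  b7: in=∅ out=∅

Interfere edges:
  f — {q,t,v}
  q — {f}
  t — {f,v}
  v — {f,t}

Chromatic number:
  clique {f,t,v} ⇒ need ≥ 3
  assign f→r0 q→r1 t→r1 v→r2 — no edge inside a register ⇒ χ ≤ 3
  χ = 3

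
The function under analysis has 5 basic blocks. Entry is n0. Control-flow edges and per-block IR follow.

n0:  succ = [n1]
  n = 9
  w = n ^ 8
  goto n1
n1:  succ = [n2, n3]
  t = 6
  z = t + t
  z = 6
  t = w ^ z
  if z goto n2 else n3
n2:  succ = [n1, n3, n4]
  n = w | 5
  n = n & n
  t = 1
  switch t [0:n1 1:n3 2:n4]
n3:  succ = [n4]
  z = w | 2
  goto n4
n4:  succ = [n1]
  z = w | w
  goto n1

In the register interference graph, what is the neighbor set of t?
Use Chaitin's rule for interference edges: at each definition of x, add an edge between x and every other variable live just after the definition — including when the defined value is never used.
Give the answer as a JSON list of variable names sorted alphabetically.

Per-block:
  n0: def={n,w} ue=∅
  n1: def={t,z} ue={w}
  n2: def={n,t} ue={w}
  n3: def={z} ue={w}
  n4: def={z} ue={w}

Live sets:
  live n0: ∅→{w}
  live n1: {w}→{w}
  live n2: {w}→{w}
  live n3: {w}→{w}
  live n4: {w}→{w}

Conflict graph:
  n — {w}
  t — {w,z}
  w — {n,t,z}
  z — {t,w}

N(t) = ["w", "z"]

Answer: ["w", "z"]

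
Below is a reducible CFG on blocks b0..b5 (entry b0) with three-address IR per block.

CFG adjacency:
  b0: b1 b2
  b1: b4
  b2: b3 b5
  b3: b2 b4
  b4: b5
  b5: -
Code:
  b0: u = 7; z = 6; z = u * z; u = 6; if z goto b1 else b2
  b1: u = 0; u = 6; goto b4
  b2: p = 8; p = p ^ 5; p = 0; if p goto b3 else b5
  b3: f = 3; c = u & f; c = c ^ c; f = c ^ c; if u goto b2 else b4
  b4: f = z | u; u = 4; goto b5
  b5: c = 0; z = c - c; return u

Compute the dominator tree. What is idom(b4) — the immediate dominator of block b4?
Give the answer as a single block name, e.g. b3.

idom tree: b1←b0 b2←b0 b3←b2 b4←b0 b5←b0
Dom∩ at merges:
  b2: preds {b0,b3}: {b0} ∩ {b0,b2,b3} = {b0}; idom=b0
  b4: preds {b1,b3}: {b0,b1} ∩ {b0,b2,b3} = {b0}; idom=b0
  b5: preds {b2,b4}: {b0,b2} ∩ {b0,b4} = {b0}; idom=b0

idom(b4) = b0

Answer: b0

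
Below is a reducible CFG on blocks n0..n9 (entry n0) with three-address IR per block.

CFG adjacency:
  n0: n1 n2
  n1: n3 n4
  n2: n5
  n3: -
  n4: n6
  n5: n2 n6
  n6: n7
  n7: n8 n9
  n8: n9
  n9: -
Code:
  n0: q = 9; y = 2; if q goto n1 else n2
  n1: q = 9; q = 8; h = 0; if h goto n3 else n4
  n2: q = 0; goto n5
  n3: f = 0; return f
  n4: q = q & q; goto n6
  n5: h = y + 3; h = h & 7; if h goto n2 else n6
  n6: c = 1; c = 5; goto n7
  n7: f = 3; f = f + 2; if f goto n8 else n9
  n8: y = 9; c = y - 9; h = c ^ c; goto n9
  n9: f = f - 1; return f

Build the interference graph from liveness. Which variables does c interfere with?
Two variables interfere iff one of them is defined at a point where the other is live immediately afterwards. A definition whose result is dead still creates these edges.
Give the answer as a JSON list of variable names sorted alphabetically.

Block summaries:
  n0: def={q,y} ue=∅
  n1: def={h,q} ue=∅
  n2: def={q} ue=∅
  n3: def={f} ue=∅
  n4: def={q} ue={q}
  n5: def={h} ue={y}
  n6: def={c} ue=∅
  n7: def={f} ue=∅
  n8: def={c,h,y} ue=∅
  n9: def={f} ue={f}

Backward fixpoint:
  n0: in=∅ out={y}
  n1: in=∅ out={q}
  n2: in={y} out={y}
  n3: in=∅ out=∅
  n4: in={q} out=∅
  n5: in={y} out={y}
  n6: in=∅ out=∅
  n7: in=∅ out={f}
  n8: in={f} out={f}
  n9: in={f} out=∅

Interference:
  c — {f}
  f — {c,h,y}
  h — {f,q,y}
  q — {h,y}
  y — {f,h,q}

N(c) = ["f"]

Answer: ["f"]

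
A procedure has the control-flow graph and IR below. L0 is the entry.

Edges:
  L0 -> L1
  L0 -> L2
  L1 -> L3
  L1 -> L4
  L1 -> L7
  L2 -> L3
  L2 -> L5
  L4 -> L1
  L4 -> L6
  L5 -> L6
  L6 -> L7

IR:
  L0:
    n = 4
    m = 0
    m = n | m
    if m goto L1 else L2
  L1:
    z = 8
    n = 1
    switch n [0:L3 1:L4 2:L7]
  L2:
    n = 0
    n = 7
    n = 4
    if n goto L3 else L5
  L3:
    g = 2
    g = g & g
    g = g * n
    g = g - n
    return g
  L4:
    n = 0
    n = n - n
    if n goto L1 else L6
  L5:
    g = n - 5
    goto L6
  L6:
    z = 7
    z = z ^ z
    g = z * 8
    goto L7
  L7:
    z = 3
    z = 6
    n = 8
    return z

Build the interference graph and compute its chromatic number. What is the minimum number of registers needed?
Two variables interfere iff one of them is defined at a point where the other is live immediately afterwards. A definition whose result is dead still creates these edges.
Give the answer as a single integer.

Per-block:
  L0: def={m,n} ue=∅
  L1: def={n,z} ue=∅
  L2: def={n} ue=∅
  L3: def={g} ue={n}
  L4: def={n} ue=∅
  L5: def={g} ue={n}
  L6: def={g,z} ue=∅
  L7: def={n,z} ue=∅

Backward fixpoint:
  live L0: ∅→∅
  live L1: ∅→{n}
  live L2: ∅→{n}
  live L3: {n}→∅
  live L4: ∅→∅
  live L5: {n}→∅
  live L6: ∅→∅
  live L7: ∅→∅

Interference:
  g↔{n}
  m↔{n}
  n↔{g,m,z}
  z↔{n}

Registers:
  lower bound: {g,n} mutually conflict ⇒ χ ≥ 2
  2-colouring: R0={n}  R1={g,m,z}
  χ = 2

Answer: 2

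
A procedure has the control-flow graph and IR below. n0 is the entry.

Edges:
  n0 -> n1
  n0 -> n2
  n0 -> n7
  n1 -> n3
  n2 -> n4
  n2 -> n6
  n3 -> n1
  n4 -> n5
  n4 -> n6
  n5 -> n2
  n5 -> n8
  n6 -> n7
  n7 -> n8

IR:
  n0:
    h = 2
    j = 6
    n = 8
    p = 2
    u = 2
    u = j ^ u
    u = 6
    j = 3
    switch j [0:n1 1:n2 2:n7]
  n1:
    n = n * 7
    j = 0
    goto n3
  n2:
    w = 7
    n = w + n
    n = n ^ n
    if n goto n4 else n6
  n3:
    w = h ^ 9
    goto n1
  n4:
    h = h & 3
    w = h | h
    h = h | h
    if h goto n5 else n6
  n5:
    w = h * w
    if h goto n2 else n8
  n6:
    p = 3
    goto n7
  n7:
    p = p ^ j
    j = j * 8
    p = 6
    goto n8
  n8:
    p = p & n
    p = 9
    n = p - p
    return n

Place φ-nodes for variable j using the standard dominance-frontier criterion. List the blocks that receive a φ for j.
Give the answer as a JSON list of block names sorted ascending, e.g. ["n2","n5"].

idom tree: n1←n0 n2←n0 n3←n1 n4←n2 n5←n4 n6←n2 n7←n0 n8←n0
Dom at joins:
  n1: preds {n0,n3}: {n0} ∩ {n0,n1,n3} = {n0}; idom=n0
  n2: preds {n0,n5}: {n0} ∩ {n0,n2,n4,n5} = {n0}; idom=n0
  n6: preds {n2,n4}: {n0,n2} ∩ {n0,n2,n4} = {n0,n2}; idom=n2
  n7: preds {n0,n6}: {n0} ∩ {n0,n2,n6} = {n0}; idom=n0
  n8: preds {n5,n7}: {n0,n2,n4,n5} ∩ {n0,n7} = {n0}; idom=n0

DF walk-up:
  join n1 pred n0: · stop@n0
  join n1 pred n3: n3→n1 stop@n0
  join n2 pred n0: · stop@n0
  join n2 pred n5: n5→n4→n2 stop@n0
  join n6 pred n2: · stop@n2
  join n6 pred n4: n4 stop@n2
  join n7 pred n0: · stop@n0
  join n7 pred n6: n6→n2 stop@n0
  join n8 pred n5: n5→n4→n2 stop@n0
  join n8 pred n7: n7 stop@n0
  DF(n0)=∅
  DF(n1)={n1}
  DF(n2)={n2,n7,n8}
  DF(n3)={n1}
  DF(n4)={n2,n6,n8}
  DF(n5)={n2,n8}
  DF(n6)={n7}
  DF(n7)={n8}
  DF(n8)=∅

φ for j: defs {n0,n1,n7}
  DF⁺ = {n1,n8}

Answer: ["n1", "n8"]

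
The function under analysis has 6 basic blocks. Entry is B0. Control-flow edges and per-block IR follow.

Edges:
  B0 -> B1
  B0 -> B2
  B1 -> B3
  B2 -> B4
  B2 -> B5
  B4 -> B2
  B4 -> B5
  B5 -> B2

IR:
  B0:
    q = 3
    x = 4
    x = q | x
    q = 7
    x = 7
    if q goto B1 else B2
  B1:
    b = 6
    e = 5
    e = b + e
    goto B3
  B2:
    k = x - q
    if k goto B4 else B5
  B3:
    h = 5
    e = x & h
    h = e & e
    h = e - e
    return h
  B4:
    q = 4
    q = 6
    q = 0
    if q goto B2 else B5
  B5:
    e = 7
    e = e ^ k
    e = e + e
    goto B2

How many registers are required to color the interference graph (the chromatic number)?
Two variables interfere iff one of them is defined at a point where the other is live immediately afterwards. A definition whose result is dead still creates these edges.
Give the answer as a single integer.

def/use:
  B0: {q,x} / ∅
  B1: {b,e} / ∅
  B2: {k} / {q,x}
  B3: {e,h} / {x}
  B4: {q} / ∅
  B5: {e} / {k}

Live sets:
  live B0: ∅→{q,x}
  live B1: {x}→{x}
  live B2: {q,x}→{k,q,x}
  live B3: {x}→∅
  live B4: {k,x}→{k,q,x}
  live B5: {k,q,x}→{q,x}

Interference:
  b — {e,x}
  e — {b,h,k,q,x}
  h — {e,x}
  k — {e,q,x}
  q — {e,k,x}
  x — {b,e,h,k,q}

Registers:
  clique {e,k,q,x} ⇒ need ≥ 4
  assign b→c2 e→c0 h→c2 k→c2 q→c3 x→c1 — no edge inside a register ⇒ χ ≤ 4
  χ = 4

Answer: 4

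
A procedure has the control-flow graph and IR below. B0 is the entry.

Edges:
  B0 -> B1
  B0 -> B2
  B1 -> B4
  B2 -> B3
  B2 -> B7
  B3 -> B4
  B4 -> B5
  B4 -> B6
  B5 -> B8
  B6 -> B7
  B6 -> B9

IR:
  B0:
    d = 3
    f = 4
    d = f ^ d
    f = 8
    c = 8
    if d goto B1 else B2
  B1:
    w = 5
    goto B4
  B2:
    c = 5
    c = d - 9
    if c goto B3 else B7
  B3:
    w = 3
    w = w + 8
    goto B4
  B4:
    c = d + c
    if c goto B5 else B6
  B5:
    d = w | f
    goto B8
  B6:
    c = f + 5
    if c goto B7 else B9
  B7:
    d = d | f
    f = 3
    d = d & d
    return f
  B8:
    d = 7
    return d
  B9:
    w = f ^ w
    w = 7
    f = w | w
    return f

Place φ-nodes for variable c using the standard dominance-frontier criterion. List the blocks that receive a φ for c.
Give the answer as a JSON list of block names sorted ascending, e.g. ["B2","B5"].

Answer: ["B4", "B7"]

Analysis:
idom tree: B1←B0 B2←B0 B3←B2 B4←B0 B5←B4 B6←B4 B7←B0 B8←B5 B9←B6
Dom∩ at merges:
  B4: preds {B1,B3}: {B0,B1} ∩ {B0,B2,B3} = {B0}; idom=B0
  B7: preds {B2,B6}: {B0,B2} ∩ {B0,B4,B6} = {B0}; idom=B0

DF walk-up:
  B4←B1: walk B1 to B0
  B4←B3: walk B3→B2 to B0
  B7←B2: walk B2 to B0
  B7←B6: walk B6→B4 to B0
  DF(B0)=∅
  DF(B1)={B4}
  DF(B2)={B4,B7}
  DF(B3)={B4}
  DF(B4)={B7}
  DF(B5)=∅
  DF(B6)={B7}
  DF(B7)=∅
  DF(B8)=∅
  DF(B9)=∅

φ for c: defs {B0,B2,B4,B6}
  DF⁺ = {B4,B7}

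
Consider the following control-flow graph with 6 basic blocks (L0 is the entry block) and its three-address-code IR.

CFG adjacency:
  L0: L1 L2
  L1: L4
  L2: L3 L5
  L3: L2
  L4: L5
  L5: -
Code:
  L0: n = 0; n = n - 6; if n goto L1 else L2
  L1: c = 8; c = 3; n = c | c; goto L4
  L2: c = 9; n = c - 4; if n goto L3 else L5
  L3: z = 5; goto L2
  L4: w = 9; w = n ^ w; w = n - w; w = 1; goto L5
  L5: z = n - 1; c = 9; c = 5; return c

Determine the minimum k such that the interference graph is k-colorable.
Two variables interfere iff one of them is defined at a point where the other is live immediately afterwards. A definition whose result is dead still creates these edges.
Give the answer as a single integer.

Block summaries:
  L0: def={n} ue=∅
  L1: def={c,n} ue=∅
  L2: def={c,n} ue=∅
  L3: def={z} ue=∅
  L4: def={w} ue={n}
  L5: def={c,z} ue={n}

Backward fixpoint:
  live L0: ∅→∅
  live L1: ∅→{n}
  live L2: ∅→{n}
  live L3: ∅→∅
  live L4: {n}→{n}
  live L5: {n}→∅

Interfere edges:
  c — ∅
  n — {w}
  w — {n}
  z — ∅

Colouring:
  {n,w} pairwise interfere (2-clique) ⇒ χ ≥ 2
  2-colouring: r0={c,n,z}  r1={w}
  χ = 2

Answer: 2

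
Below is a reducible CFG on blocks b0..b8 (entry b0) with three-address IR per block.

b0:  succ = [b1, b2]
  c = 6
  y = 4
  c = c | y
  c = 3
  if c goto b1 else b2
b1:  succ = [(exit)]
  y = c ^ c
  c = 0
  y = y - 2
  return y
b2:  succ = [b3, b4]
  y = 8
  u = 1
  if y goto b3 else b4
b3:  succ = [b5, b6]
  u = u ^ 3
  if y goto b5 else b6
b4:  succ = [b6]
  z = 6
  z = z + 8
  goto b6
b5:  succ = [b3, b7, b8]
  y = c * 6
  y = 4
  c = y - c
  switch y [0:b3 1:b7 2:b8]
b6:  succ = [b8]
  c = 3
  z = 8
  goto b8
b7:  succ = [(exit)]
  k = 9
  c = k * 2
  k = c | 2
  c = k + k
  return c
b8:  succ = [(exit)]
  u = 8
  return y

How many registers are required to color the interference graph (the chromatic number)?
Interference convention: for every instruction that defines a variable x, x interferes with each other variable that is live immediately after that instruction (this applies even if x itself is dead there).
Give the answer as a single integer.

def/use:
  b0: def={c,y} ue=∅
  b1: def={c,y} ue={c}
  b2: def={u,y} ue=∅
  b3: def={u} ue={u,y}
  b4: def={z} ue=∅
  b5: def={c,y} ue={c}
  b6: def={c,z} ue=∅
  b7: def={c,k} ue=∅
  b8: def={u} ue={y}

Backward fixpoint:
  b0: in=∅ out={c}
  b1: in={c} out=∅
  b2: in={c} out={c,u,y}
  b3: in={c,u,y} out={c,u,y}
  b4: in={y} out={y}
  b5: in={c,u} out={c,u,y}
  b6: in={y} out={y}
  b7: in=∅ out=∅
  b8: in={y} out=∅

Interfere edges:
  c↔{u,y}
  k↔∅
  u↔{c,y}
  y↔{c,u,z}
  z↔{y}

Registers:
  lower bound: {c,u,y} mutually conflict ⇒ χ ≥ 3
  3-colouring: R0={k,y}  R1={c,z}  R2={u}
  χ = 3

Answer: 3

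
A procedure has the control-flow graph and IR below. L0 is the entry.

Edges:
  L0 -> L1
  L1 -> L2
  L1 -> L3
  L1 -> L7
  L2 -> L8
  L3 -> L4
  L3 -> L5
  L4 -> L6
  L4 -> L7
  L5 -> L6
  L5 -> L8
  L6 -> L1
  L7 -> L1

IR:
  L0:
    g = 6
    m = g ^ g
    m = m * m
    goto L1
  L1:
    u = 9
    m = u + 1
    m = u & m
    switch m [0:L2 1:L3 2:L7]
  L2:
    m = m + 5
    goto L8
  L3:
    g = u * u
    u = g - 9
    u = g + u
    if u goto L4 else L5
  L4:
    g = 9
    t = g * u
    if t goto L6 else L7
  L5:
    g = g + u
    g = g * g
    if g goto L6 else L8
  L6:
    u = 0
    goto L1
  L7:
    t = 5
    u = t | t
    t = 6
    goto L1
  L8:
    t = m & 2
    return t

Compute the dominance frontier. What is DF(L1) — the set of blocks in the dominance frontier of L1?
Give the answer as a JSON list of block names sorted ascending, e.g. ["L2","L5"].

idom tree: L1←L0 L2←L1 L3←L1 L4←L3 L5←L3 L6←L3 L7←L1 L8←L1
Dom∩ at merges:
  L1: preds {L0,L6,L7}: {L0} ∩ {L0,L1,L3,L6} ∩ {L0,L1,L7} = {L0}; idom=L0
  L6: preds {L4,L5}: {L0,L1,L3,L4} ∩ {L0,L1,L3,L5} = {L0,L1,L3}; idom=L3
  L7: preds {L1,L4}: {L0,L1} ∩ {L0,L1,L3,L4} = {L0,L1}; idom=L1
  L8: preds {L2,L5}: {L0,L1,L2} ∩ {L0,L1,L3,L5} = {L0,L1}; idom=L1

Frontier:
  L1←L0: walk · to L0
  L1←L6: walk L6→L3→L1 to L0
  L1←L7: walk L7→L1 to L0
  L6←L4: walk L4 to L3
  L6←L5: walk L5 to L3
  L7←L1: walk · to L1
  L7←L4: walk L4→L3 to L1
  L8←L2: walk L2 to L1
  L8←L5: walk L5→L3 to L1
  L0 → ∅
  L1 → {L1}
  L2 → {L8}
  L3 → {L1,L7,L8}
  L4 → {L6,L7}
  L5 → {L6,L8}
  L6 → {L1}
  L7 → {L1}
  L8 → ∅

DF(L1) = ["L1"]

Answer: ["L1"]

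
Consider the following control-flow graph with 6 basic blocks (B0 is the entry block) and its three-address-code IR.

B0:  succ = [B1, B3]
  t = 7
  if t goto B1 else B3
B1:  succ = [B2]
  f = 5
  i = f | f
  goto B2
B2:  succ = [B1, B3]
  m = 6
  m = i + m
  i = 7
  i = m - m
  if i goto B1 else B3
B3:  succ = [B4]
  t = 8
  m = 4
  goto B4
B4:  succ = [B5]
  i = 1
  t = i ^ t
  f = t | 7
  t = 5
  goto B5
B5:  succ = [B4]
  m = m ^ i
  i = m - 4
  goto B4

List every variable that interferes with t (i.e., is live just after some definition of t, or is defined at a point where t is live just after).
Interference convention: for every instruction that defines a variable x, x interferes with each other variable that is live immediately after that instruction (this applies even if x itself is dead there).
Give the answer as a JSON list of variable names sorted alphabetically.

Answer: ["i", "m"]

Working:
Block summaries:
  B0: {t} / ∅
  B1: {f,i} / ∅
  B2: {i,m} / {i}
  B3: {m,t} / ∅
  B4: {f,i,t} / {t}
  B5: {i,m} / {i,m}

Liveness:
  live B0: ∅→∅
  live B1: ∅→{i}
  live B2: {i}→∅
  live B3: ∅→{m,t}
  live B4: {m,t}→{i,m,t}
  live B5: {i,m,t}→{m,t}

Conflict graph:
  f↔{i,m}
  i↔{f,m,t}
  m↔{f,i,t}
  t↔{i,m}

N(t) = ["i", "m"]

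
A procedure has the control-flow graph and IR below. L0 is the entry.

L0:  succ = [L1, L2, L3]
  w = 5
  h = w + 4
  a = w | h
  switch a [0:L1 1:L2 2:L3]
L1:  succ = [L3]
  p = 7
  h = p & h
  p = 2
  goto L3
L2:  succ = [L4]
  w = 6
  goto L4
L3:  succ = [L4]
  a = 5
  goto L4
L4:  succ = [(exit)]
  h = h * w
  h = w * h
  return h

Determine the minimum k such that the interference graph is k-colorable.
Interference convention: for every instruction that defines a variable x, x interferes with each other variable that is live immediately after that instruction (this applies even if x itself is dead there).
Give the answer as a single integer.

Answer: 3

Working:
Block summaries:
  L0: {a,h,w} / ∅
  L1: {h,p} / {h}
  L2: {w} / ∅
  L3: {a} / ∅
  L4: {h} / {h,w}

Backward fixpoint:
  L0 li=∅ lo={h,w}
  L1 li={h,w} lo={h,w}
  L2 li={h} lo={h,w}
  L3 li={h,w} lo={h,w}
  L4 li={h,w} lo=∅

Interference:
  a: {h,w}
  h: {a,p,w}
  p: {h,w}
  w: {a,h,p}

Registers:
  lower bound: {a,h,w} mutually conflict ⇒ χ ≥ 3
  assign a→R2 h→R0 p→R2 w→R1 — no edge inside a register ⇒ χ ≤ 3
  χ = 3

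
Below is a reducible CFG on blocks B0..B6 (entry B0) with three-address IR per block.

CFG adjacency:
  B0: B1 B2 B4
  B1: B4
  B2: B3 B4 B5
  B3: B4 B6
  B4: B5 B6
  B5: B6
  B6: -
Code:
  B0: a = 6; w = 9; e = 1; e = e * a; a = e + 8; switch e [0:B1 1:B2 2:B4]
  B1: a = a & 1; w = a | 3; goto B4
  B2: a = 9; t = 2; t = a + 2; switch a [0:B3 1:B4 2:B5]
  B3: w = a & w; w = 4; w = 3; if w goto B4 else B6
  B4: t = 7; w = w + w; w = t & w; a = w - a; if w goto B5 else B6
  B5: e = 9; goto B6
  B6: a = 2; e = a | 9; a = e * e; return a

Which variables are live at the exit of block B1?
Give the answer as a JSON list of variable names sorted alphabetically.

Block summaries:
  B0: def={a,e,w} ue=∅
  B1: def={a,w} ue={a}
  B2: def={a,t} ue=∅
  B3: def={w} ue={a,w}
  B4: def={a,t,w} ue={a,w}
  B5: def={e} ue=∅
  B6: def={a,e} ue=∅

Backward fixpoint:
  B0 li=∅ lo={a,w}
  B1 li={a} lo={a,w}
  B2 li={w} lo={a,w}
  B3 li={a,w} lo={a,w}
  B4 li={a,w} lo=∅
  B5 li=∅ lo=∅
  B6 li=∅ lo=∅

live-out(B1) = ["a", "w"]

Answer: ["a", "w"]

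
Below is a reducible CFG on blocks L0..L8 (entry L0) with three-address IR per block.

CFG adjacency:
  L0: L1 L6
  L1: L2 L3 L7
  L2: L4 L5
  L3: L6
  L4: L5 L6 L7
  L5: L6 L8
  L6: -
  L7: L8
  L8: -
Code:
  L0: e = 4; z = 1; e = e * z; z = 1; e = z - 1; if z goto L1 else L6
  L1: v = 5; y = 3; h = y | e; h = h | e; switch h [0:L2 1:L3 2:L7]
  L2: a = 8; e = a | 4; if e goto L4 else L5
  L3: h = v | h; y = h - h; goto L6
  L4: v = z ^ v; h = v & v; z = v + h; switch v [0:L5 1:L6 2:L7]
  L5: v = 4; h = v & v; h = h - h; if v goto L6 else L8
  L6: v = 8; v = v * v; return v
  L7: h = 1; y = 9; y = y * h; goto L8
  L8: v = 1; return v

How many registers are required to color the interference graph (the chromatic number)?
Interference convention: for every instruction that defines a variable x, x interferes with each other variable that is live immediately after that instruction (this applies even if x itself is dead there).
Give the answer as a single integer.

Answer: 5

Derivation:
Per-block:
  L0: def={e,z} ue=∅
  L1: def={h,v,y} ue={e}
  L2: def={a,e} ue=∅
  L3: def={h,y} ue={h,v}
  L4: def={h,v,z} ue={v,z}
  L5: def={h,v} ue=∅
  L6: def={v} ue=∅
  L7: def={h,y} ue=∅
  L8: def={v} ue=∅

Live sets:
  L0 li=∅ lo={e,z}
  L1 li={e,z} lo={h,v,z}
  L2 li={v,z} lo={v,z}
  L3 li={h,v} lo=∅
  L4 li={v,z} lo=∅
  L5 li=∅ lo=∅
  L6 li=∅ lo=∅
  L7 li=∅ lo=∅
  L8 li=∅ lo=∅

Interference:
  a: {v,z}
  e: {h,v,y,z}
  h: {e,v,y,z}
  v: {a,e,h,y,z}
  y: {e,h,v,z}
  z: {a,e,h,v,y}

Registers:
  clique {e,h,v,y,z} ⇒ need ≥ 5
  5-colouring: c0={v}  c1={z}  c2={a,e}  c3={h}  c4={y}
  χ = 5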